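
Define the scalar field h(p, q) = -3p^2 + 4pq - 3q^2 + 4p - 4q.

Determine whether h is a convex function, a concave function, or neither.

concave

h is quadratic, so its Hessian is the constant matrix H = [[-6, 4], [4, -6]].
det(H) = 20, tr(H) = -12.
det(H) > 0 and tr(H) < 0, so H is negative definite everywhere: concave.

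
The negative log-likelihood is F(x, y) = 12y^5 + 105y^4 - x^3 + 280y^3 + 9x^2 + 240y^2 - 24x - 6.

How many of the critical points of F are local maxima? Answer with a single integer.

F separates as a function of x plus a function of y, so ∇F=0 decouples.
∂F/∂x = -3(x - 4)(x - 2) = 0 at x ∈ {2, 4}; ∂F/∂y = 60y(y + 1)(y + 2)(y + 4) = 0 at y ∈ {-4, -2, -1, 0}.
The Hessian is diagonal: diag(F_xx, F_yy). Second derivatives: F_xx(2)=6, F_xx(4)=-6; F_yy(-4)=-1440, F_yy(-2)=240, F_yy(-1)=-180, F_yy(0)=480.
Local maxima occur where both diagonal entries negative: (4, -4), (4, -1). Count: 2.

2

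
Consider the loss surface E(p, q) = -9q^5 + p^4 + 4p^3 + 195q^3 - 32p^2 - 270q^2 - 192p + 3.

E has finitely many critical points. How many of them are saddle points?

E separates as a function of p plus a function of q, so ∇E=0 decouples.
∂E/∂p = 4(p - 4)(p + 3)(p + 4) = 0 at p ∈ {-4, -3, 4}; ∂E/∂q = -45q(q - 3)(q - 1)(q + 4) = 0 at q ∈ {-4, 0, 1, 3}.
The Hessian is diagonal: diag(E_pp, E_qq). Second derivatives: E_pp(-4)=32, E_pp(-3)=-28, E_pp(4)=224; E_qq(-4)=6300, E_qq(0)=-540, E_qq(1)=450, E_qq(3)=-1890.
Saddle points occur where the two diagonal entries have opposite signs: (-4, 0), (-4, 3), (-3, -4), (-3, 1), (4, 0), (4, 3). Count: 6.

6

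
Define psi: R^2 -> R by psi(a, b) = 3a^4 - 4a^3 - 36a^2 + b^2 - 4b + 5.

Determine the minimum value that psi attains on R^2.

-188

psi(a,b) separates as P(a) + Q(b) + 5, so its minimum is min P + min Q + 5.
P'(a) = 12a(a - 3)(a + 2) vanishes at a ∈ {-2, 0, 3}; Q'(b) = 2b - 4 vanishes at b ∈ {2}.
Local minima of P (where P''>0): P(-2)=-64, P(3)=-189. Local minima of Q: Q(2)=-4.
So the global minimum of psi is P(3) + Q(2) + 5 = -189 − 4 + 5 = -188, attained at (3, 2).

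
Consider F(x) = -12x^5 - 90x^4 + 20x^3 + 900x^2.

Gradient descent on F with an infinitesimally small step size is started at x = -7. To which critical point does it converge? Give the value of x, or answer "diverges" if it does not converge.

-5

F'(x) = -60x(x - 2)(x + 3)(x + 5), so F'(-7) = -30240.
Gradient descent moves in the -F' direction, i.e. x is increasing.
The nearest critical point in that direction is x = -5, where F'' = 4200 > 0 (a local minimum). The iterate converges there.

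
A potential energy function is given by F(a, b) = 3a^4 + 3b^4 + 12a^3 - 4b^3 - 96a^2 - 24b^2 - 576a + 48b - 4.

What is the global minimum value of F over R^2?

-2420

F(a,b) separates as P(a) + Q(b) − 4, so its minimum is min P + min Q − 4.
P'(a) = 12(a - 4)(a + 3)(a + 4) vanishes at a ∈ {-4, -3, 4}; Q'(b) = 12(b - 2)(b - 1)(b + 2) vanishes at b ∈ {-2, 1, 2}.
Local minima of P (where P''>0): P(-4)=768, P(4)=-2304. Local minima of Q: Q(-2)=-112, Q(2)=16.
So the global minimum of F is P(4) + Q(-2) − 4 = -2304 − 112 − 4 = -2420, attained at (4, -2).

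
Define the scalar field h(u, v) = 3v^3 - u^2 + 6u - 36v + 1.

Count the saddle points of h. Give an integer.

h separates as a function of u plus a function of v, so ∇h=0 decouples.
∂h/∂u = -2(u - 3) = 0 at u ∈ {3}; ∂h/∂v = 9(v - 2)(v + 2) = 0 at v ∈ {-2, 2}.
The Hessian is diagonal: diag(h_uu, h_vv). Second derivatives: h_uu(3)=-2; h_vv(-2)=-36, h_vv(2)=36.
Saddle points occur where the two diagonal entries have opposite signs: (3, 2). Count: 1.

1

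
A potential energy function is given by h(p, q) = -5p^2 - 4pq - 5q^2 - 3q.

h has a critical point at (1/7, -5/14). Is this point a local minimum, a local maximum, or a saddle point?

local maximum

The Hessian of h is constant: H = [[-10, -4], [-4, -10]].
det(H) = (-10)·(-10) − (-4)² = 84.
det(H) > 0 and tr(H) = -20 < 0, so H is negative definite and the point is a local maximum.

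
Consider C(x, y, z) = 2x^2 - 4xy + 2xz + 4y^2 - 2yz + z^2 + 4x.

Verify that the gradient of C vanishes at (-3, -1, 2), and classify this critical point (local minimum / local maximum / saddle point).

∇C = (4x - 4y + 2z + 4, -4x + 8y - 2z, 2x - 2y + 2z); substituting (-3, -1, 2) gives ∇C = (0, 0, 0), so (-3, -1, 2) is indeed a critical point.
The Hessian is constant: H = [[4, -4, 2], [-4, 8, -2], [2, -2, 2]].
Leading principal minors: Δ₁ = 4, Δ₂ = 16, Δ₃ = 16.
All leading minors are positive, so H is positive definite: a local minimum.

local minimum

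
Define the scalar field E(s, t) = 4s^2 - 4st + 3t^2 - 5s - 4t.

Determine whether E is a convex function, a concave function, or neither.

E is quadratic, so its Hessian is the constant matrix H = [[8, -4], [-4, 6]].
det(H) = 32, tr(H) = 14.
det(H) > 0 and tr(H) > 0, so H is positive definite everywhere: convex.

convex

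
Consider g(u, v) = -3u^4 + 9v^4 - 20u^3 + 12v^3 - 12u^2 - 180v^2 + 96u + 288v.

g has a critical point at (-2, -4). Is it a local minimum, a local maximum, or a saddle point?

The mixed partial ∂²g/∂u∂v is 0, so the Hessian at any point is diag(g_uu, g_vv) = diag(-12(3u^2 + 10u + 2), 36(3v^2 + 2v - 10)).
At (-2, -4): H = diag(72, 1080).
Both eigenvalues are positive, so H is positive definite: a local minimum.

local minimum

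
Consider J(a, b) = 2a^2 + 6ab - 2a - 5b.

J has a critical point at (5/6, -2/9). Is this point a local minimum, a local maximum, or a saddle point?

The Hessian of J is constant: H = [[4, 6], [6, 0]].
det(H) = 4·0 − 6² = -36.
Since det(H) < 0, H is indefinite and the critical point is a saddle point.

saddle point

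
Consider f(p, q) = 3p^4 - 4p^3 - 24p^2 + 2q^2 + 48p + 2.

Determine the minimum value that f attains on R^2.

f(p,q) separates as A(p) + B(q) + 2, so its minimum is min A + min B + 2.
A'(p) = 12(p - 2)(p - 1)(p + 2) vanishes at p ∈ {-2, 1, 2}; B'(q) = 4q vanishes at q ∈ {0}.
Local minima of A (where A''>0): A(-2)=-112, A(2)=16. Local minima of B: B(0)=0.
So the global minimum of f is A(-2) + B(0) + 2 = -112 + 0 + 2 = -110, attained at (-2, 0).

-110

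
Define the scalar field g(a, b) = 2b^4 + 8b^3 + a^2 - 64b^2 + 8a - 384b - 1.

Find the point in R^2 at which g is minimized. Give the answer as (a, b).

(-4, 4)

g(a,b) separates as P(a) + Q(b) − 1, so its minimum is min P + min Q − 1.
P'(a) = 2a + 8 vanishes at a ∈ {-4}; Q'(b) = 8(b - 4)(b + 3)(b + 4) vanishes at b ∈ {-4, -3, 4}.
Local minima of P (where P''>0): P(-4)=-16. Local minima of Q: Q(-4)=512, Q(4)=-1536.
So the global minimum of g is P(-4) + Q(4) − 1 = -16 − 1536 − 1 = -1553, attained at (-4, 4).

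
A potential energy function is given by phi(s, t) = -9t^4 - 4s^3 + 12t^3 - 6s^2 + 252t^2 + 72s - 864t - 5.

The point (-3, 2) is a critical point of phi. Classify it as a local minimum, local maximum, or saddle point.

The mixed partial ∂²phi/∂s∂t is 0, so the Hessian at any point is diag(phi_ss, phi_tt) = diag(-12(2s + 1), 36(-3t^2 + 2t + 14)).
At (-3, 2): H = diag(60, 216).
Both eigenvalues are positive, so H is positive definite: a local minimum.

local minimum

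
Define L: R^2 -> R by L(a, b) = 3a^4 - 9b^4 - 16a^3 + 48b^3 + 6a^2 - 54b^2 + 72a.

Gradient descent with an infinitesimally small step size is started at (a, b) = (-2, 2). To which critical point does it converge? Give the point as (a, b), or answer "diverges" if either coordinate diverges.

(-1, 1)

L is separable, so gradient descent decouples: a follows -∂L/∂a, b follows -∂L/∂b.
∂L/∂a = 12(a - 3)(a - 2)(a + 1); at a=-2 this is -240, so a increases.
∂L/∂b = -36b(b - 3)(b - 1); at b=2 this is 72, so b decreases.
a converges to its nearest critical value -1 (a local min of the a-part); b converges to 1. The iterate converges to (-1, 1).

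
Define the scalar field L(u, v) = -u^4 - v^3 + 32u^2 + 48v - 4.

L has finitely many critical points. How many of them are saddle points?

L separates as a function of u plus a function of v, so ∇L=0 decouples.
∂L/∂u = -4u(u - 4)(u + 4) = 0 at u ∈ {-4, 0, 4}; ∂L/∂v = -3(v - 4)(v + 4) = 0 at v ∈ {-4, 4}.
The Hessian is diagonal: diag(L_uu, L_vv). Second derivatives: L_uu(-4)=-128, L_uu(0)=64, L_uu(4)=-128; L_vv(-4)=24, L_vv(4)=-24.
Saddle points occur where the two diagonal entries have opposite signs: (-4, -4), (0, 4), (4, -4). Count: 3.

3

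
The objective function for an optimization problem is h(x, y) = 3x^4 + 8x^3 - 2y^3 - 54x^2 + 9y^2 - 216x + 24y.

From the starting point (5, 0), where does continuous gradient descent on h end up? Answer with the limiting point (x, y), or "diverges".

h is separable, so gradient descent decouples: x follows -∂h/∂x, y follows -∂h/∂y.
∂h/∂x = 12(x - 3)(x + 2)(x + 3); at x=5 this is 1344, so x decreases.
∂h/∂y = -6(y - 4)(y + 1); at y=0 this is 24, so y decreases.
x converges to its nearest critical value 3 (a local min of the x-part); y converges to -1. The iterate converges to (3, -1).

(3, -1)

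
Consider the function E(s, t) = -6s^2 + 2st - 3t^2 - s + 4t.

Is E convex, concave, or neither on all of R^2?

concave

E is quadratic, so its Hessian is the constant matrix H = [[-12, 2], [2, -6]].
det(H) = 68, tr(H) = -18.
det(H) > 0 and tr(H) < 0, so H is negative definite everywhere: concave.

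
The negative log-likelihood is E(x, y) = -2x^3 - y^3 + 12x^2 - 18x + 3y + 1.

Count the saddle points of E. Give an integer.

E separates as a function of x plus a function of y, so ∇E=0 decouples.
∂E/∂x = -6(x - 3)(x - 1) = 0 at x ∈ {1, 3}; ∂E/∂y = -3(y - 1)(y + 1) = 0 at y ∈ {-1, 1}.
The Hessian is diagonal: diag(E_xx, E_yy). Second derivatives: E_xx(1)=12, E_xx(3)=-12; E_yy(-1)=6, E_yy(1)=-6.
Saddle points occur where the two diagonal entries have opposite signs: (1, 1), (3, -1). Count: 2.

2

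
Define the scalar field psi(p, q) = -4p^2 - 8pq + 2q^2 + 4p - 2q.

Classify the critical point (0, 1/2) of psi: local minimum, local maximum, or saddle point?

The Hessian of psi is constant: H = [[-8, -8], [-8, 4]].
det(H) = (-8)·4 − (-8)² = -96.
Since det(H) < 0, H is indefinite and the critical point is a saddle point.

saddle point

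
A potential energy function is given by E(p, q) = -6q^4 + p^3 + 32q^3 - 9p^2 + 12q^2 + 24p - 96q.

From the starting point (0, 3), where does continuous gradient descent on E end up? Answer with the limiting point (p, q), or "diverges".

diverges

E is separable, so gradient descent decouples: p follows -∂E/∂p, q follows -∂E/∂q.
∂E/∂p = 3(p - 4)(p - 2); at p=0 this is 24, so p decreases.
∂E/∂q = -24(q - 4)(q - 1)(q + 1); at q=3 this is 192, so q decreases.
The p-coordinate has no critical point in that direction and runs off to infinity.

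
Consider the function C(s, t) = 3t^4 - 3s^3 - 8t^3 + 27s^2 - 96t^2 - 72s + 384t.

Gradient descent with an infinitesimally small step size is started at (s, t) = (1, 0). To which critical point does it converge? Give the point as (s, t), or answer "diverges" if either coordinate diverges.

C is separable, so gradient descent decouples: s follows -∂C/∂s, t follows -∂C/∂t.
∂C/∂s = -9(s - 4)(s - 2); at s=1 this is -27, so s increases.
∂C/∂t = 12(t - 4)(t - 2)(t + 4); at t=0 this is 384, so t decreases.
s converges to its nearest critical value 2 (a local min of the s-part); t converges to -4. The iterate converges to (2, -4).

(2, -4)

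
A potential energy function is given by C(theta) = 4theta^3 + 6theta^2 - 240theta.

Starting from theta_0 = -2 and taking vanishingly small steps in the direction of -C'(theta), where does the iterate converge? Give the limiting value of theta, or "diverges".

4

C'(theta) = 12(theta - 4)(theta + 5), so C'(-2) = -216.
Gradient descent moves in the -C' direction, i.e. theta is increasing.
The nearest critical point in that direction is theta = 4, where C'' = 108 > 0 (a local minimum). The iterate converges there.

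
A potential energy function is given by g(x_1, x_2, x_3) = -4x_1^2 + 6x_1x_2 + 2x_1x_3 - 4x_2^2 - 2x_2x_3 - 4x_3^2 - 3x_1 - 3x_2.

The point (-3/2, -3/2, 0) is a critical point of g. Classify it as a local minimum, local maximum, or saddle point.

local maximum

The Hessian is constant: H = [[-8, 6, 2], [6, -8, -2], [2, -2, -8]].
Leading principal minors: Δ₁ = -8, Δ₂ = 28, Δ₃ = -208.
The minors alternate sign starting negative (−, +, −), so H is negative definite: a local maximum.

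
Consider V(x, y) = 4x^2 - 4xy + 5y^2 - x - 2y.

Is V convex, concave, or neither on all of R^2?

convex

V is quadratic, so its Hessian is the constant matrix H = [[8, -4], [-4, 10]].
det(H) = 64, tr(H) = 18.
det(H) > 0 and tr(H) > 0, so H is positive definite everywhere: convex.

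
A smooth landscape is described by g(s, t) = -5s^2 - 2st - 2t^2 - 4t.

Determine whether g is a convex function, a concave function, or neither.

g is quadratic, so its Hessian is the constant matrix H = [[-10, -2], [-2, -4]].
det(H) = 36, tr(H) = -14.
det(H) > 0 and tr(H) < 0, so H is negative definite everywhere: concave.

concave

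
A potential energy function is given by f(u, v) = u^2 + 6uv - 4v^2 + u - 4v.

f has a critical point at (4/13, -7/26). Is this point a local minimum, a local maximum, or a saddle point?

The Hessian of f is constant: H = [[2, 6], [6, -8]].
det(H) = 2·(-8) − 6² = -52.
Since det(H) < 0, H is indefinite and the critical point is a saddle point.

saddle point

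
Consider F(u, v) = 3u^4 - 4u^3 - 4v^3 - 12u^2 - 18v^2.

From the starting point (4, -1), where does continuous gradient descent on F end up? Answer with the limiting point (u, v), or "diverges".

F is separable, so gradient descent decouples: u follows -∂F/∂u, v follows -∂F/∂v.
∂F/∂u = 12u(u - 2)(u + 1); at u=4 this is 480, so u decreases.
∂F/∂v = -12v(v + 3); at v=-1 this is 24, so v decreases.
u converges to its nearest critical value 2 (a local min of the u-part); v converges to -3. The iterate converges to (2, -3).

(2, -3)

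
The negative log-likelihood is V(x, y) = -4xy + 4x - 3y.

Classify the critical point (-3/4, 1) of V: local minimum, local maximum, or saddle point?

saddle point

The Hessian of V is constant: H = [[0, -4], [-4, 0]].
det(H) = 0·0 − (-4)² = -16.
Since det(H) < 0, H is indefinite and the critical point is a saddle point.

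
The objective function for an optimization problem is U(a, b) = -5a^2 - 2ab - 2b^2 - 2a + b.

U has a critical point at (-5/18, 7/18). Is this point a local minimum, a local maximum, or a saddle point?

The Hessian of U is constant: H = [[-10, -2], [-2, -4]].
det(H) = (-10)·(-4) − (-2)² = 36.
det(H) > 0 and tr(H) = -14 < 0, so H is negative definite and the point is a local maximum.

local maximum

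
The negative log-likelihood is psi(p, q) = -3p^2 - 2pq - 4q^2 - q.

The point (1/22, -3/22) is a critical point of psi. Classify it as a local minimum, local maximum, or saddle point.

local maximum

The Hessian of psi is constant: H = [[-6, -2], [-2, -8]].
det(H) = (-6)·(-8) − (-2)² = 44.
det(H) > 0 and tr(H) = -14 < 0, so H is negative definite and the point is a local maximum.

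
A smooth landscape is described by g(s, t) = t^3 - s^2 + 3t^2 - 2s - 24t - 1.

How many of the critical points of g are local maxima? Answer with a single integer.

1

g separates as a function of s plus a function of t, so ∇g=0 decouples.
∂g/∂s = -2(s + 1) = 0 at s ∈ {-1}; ∂g/∂t = 3(t - 2)(t + 4) = 0 at t ∈ {-4, 2}.
The Hessian is diagonal: diag(g_ss, g_tt). Second derivatives: g_ss(-1)=-2; g_tt(-4)=-18, g_tt(2)=18.
Local maxima occur where both diagonal entries negative: (-1, -4). Count: 1.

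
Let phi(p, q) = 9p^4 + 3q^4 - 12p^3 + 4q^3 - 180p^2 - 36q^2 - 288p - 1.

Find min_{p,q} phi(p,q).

-2686

phi(p,q) separates as A(p) + B(q) − 1, so its minimum is min A + min B − 1.
A'(p) = 36(p - 4)(p + 1)(p + 2) vanishes at p ∈ {-2, -1, 4}; B'(q) = 12q(q - 2)(q + 3) vanishes at q ∈ {-3, 0, 2}.
Local minima of A (where A''>0): A(-2)=96, A(4)=-2496. Local minima of B: B(-3)=-189, B(2)=-64.
So the global minimum of phi is A(4) + B(-3) − 1 = -2496 − 189 − 1 = -2686, attained at (4, -3).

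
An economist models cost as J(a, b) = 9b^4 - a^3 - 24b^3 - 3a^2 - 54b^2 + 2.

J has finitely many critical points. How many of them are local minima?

J separates as a function of a plus a function of b, so ∇J=0 decouples.
∂J/∂a = -3a(a + 2) = 0 at a ∈ {-2, 0}; ∂J/∂b = 36b(b - 3)(b + 1) = 0 at b ∈ {-1, 0, 3}.
The Hessian is diagonal: diag(J_aa, J_bb). Second derivatives: J_aa(-2)=6, J_aa(0)=-6; J_bb(-1)=144, J_bb(0)=-108, J_bb(3)=432.
Local minima occur where both diagonal entries positive: (-2, -1), (-2, 3). Count: 2.

2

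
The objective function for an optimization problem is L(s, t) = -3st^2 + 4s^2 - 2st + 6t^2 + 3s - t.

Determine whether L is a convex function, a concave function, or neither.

neither

The term -3st^2 is cubic, so the Hessian is not constant.
∂²L/∂t² = -6s + 12, which takes both signs as s varies (negative for sufficiently large s). A diagonal entry of the Hessian changing sign means the Hessian is neither positive- nor negative-semidefinite on all of R^2.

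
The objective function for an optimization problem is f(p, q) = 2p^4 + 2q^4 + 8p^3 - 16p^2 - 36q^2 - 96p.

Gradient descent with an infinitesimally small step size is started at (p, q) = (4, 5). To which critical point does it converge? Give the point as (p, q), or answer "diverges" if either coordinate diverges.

(2, 3)

f is separable, so gradient descent decouples: p follows -∂f/∂p, q follows -∂f/∂q.
∂f/∂p = 8(p - 2)(p + 2)(p + 3); at p=4 this is 672, so p decreases.
∂f/∂q = 8q(q - 3)(q + 3); at q=5 this is 640, so q decreases.
p converges to its nearest critical value 2 (a local min of the p-part); q converges to 3. The iterate converges to (2, 3).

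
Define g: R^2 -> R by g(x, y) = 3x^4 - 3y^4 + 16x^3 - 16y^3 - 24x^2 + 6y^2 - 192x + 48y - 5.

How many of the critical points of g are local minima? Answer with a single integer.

g separates as a function of x plus a function of y, so ∇g=0 decouples.
∂g/∂x = 12(x - 2)(x + 2)(x + 4) = 0 at x ∈ {-4, -2, 2}; ∂g/∂y = -12(y - 1)(y + 1)(y + 4) = 0 at y ∈ {-4, -1, 1}.
The Hessian is diagonal: diag(g_xx, g_yy). Second derivatives: g_xx(-4)=144, g_xx(-2)=-96, g_xx(2)=288; g_yy(-4)=-180, g_yy(-1)=72, g_yy(1)=-120.
Local minima occur where both diagonal entries positive: (-4, -1), (2, -1). Count: 2.

2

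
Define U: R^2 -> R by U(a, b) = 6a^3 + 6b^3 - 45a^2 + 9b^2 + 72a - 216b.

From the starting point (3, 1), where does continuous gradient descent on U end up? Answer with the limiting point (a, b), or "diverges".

U is separable, so gradient descent decouples: a follows -∂U/∂a, b follows -∂U/∂b.
∂U/∂a = 18(a - 4)(a - 1); at a=3 this is -36, so a increases.
∂U/∂b = 18(b - 3)(b + 4); at b=1 this is -180, so b increases.
a converges to its nearest critical value 4 (a local min of the a-part); b converges to 3. The iterate converges to (4, 3).

(4, 3)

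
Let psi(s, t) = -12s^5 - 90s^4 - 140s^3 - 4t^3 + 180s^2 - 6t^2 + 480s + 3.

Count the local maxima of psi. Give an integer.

psi separates as a function of s plus a function of t, so ∇psi=0 decouples.
∂psi/∂s = -60(s - 1)(s + 1)(s + 2)(s + 4) = 0 at s ∈ {-4, -2, -1, 1}; ∂psi/∂t = -12t(t + 1) = 0 at t ∈ {-1, 0}.
The Hessian is diagonal: diag(psi_ss, psi_tt). Second derivatives: psi_ss(-4)=1800, psi_ss(-2)=-360, psi_ss(-1)=360, psi_ss(1)=-1800; psi_tt(-1)=12, psi_tt(0)=-12.
Local maxima occur where both diagonal entries negative: (-2, 0), (1, 0). Count: 2.

2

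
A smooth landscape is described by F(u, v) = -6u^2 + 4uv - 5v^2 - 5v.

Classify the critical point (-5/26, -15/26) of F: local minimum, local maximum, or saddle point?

The Hessian of F is constant: H = [[-12, 4], [4, -10]].
det(H) = (-12)·(-10) − 4² = 104.
det(H) > 0 and tr(H) = -22 < 0, so H is negative definite and the point is a local maximum.

local maximum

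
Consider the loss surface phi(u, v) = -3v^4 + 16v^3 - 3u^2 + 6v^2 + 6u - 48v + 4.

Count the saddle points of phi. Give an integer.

1

phi separates as a function of u plus a function of v, so ∇phi=0 decouples.
∂phi/∂u = -6(u - 1) = 0 at u ∈ {1}; ∂phi/∂v = -12(v - 4)(v - 1)(v + 1) = 0 at v ∈ {-1, 1, 4}.
The Hessian is diagonal: diag(phi_uu, phi_vv). Second derivatives: phi_uu(1)=-6; phi_vv(-1)=-120, phi_vv(1)=72, phi_vv(4)=-180.
Saddle points occur where the two diagonal entries have opposite signs: (1, 1). Count: 1.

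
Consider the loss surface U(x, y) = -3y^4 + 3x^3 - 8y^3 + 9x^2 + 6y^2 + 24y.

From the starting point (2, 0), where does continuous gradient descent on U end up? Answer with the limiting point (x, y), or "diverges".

U is separable, so gradient descent decouples: x follows -∂U/∂x, y follows -∂U/∂y.
∂U/∂x = 9x(x + 2); at x=2 this is 72, so x decreases.
∂U/∂y = -12(y - 1)(y + 1)(y + 2); at y=0 this is 24, so y decreases.
x converges to its nearest critical value 0 (a local min of the x-part); y converges to -1. The iterate converges to (0, -1).

(0, -1)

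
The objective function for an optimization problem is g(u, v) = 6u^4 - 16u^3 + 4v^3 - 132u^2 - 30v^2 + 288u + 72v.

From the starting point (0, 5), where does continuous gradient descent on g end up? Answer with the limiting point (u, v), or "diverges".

(-3, 3)

g is separable, so gradient descent decouples: u follows -∂g/∂u, v follows -∂g/∂v.
∂g/∂u = 24(u - 4)(u - 1)(u + 3); at u=0 this is 288, so u decreases.
∂g/∂v = 12(v - 3)(v - 2); at v=5 this is 72, so v decreases.
u converges to its nearest critical value -3 (a local min of the u-part); v converges to 3. The iterate converges to (-3, 3).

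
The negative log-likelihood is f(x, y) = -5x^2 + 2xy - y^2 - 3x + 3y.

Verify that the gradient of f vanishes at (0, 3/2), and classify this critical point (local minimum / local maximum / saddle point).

local maximum

∇f = (-10x + 2y - 3, 2x - 2y + 3); substituting (0, 3/2) gives ∇f = (0, 0), so (0, 3/2) is indeed a critical point.
The Hessian of f is constant: H = [[-10, 2], [2, -2]].
det(H) = (-10)·(-2) − 2² = 16.
det(H) > 0 and tr(H) = -12 < 0, so H is negative definite and the point is a local maximum.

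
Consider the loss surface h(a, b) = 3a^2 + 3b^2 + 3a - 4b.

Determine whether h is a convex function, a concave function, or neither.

convex

h is quadratic, so its Hessian is the constant matrix H = [[6, 0], [0, 6]].
det(H) = 36, tr(H) = 12.
det(H) > 0 and tr(H) > 0, so H is positive definite everywhere: convex.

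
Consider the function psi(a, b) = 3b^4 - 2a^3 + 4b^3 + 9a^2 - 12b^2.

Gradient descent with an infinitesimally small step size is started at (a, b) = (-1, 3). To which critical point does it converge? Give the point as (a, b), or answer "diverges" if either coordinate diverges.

psi is separable, so gradient descent decouples: a follows -∂psi/∂a, b follows -∂psi/∂b.
∂psi/∂a = -6a(a - 3); at a=-1 this is -24, so a increases.
∂psi/∂b = 12b(b - 1)(b + 2); at b=3 this is 360, so b decreases.
a converges to its nearest critical value 0 (a local min of the a-part); b converges to 1. The iterate converges to (0, 1).

(0, 1)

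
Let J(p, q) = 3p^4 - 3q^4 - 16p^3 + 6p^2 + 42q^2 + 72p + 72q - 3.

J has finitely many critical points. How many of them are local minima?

2

J separates as a function of p plus a function of q, so ∇J=0 decouples.
∂J/∂p = 12(p - 3)(p - 2)(p + 1) = 0 at p ∈ {-1, 2, 3}; ∂J/∂q = -12(q - 3)(q + 1)(q + 2) = 0 at q ∈ {-2, -1, 3}.
The Hessian is diagonal: diag(J_pp, J_qq). Second derivatives: J_pp(-1)=144, J_pp(2)=-36, J_pp(3)=48; J_qq(-2)=-60, J_qq(-1)=48, J_qq(3)=-240.
Local minima occur where both diagonal entries positive: (-1, -1), (3, -1). Count: 2.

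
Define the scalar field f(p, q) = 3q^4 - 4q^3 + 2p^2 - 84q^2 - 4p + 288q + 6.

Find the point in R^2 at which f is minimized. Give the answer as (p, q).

f(p,q) separates as A(p) + B(q) + 6, so its minimum is min A + min B + 6.
A'(p) = 4p - 4 vanishes at p ∈ {1}; B'(q) = 12(q - 3)(q - 2)(q + 4) vanishes at q ∈ {-4, 2, 3}.
Local minima of A (where A''>0): A(1)=-2. Local minima of B: B(-4)=-1472, B(3)=243.
So the global minimum of f is A(1) + B(-4) + 6 = -2 − 1472 + 6 = -1468, attained at (1, -4).

(1, -4)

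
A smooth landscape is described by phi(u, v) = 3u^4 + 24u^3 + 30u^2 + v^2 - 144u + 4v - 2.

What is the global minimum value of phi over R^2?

phi(u,v) separates as P(u) + Q(v) − 2, so its minimum is min P + min Q − 2.
P'(u) = 12(u - 1)(u + 3)(u + 4) vanishes at u ∈ {-4, -3, 1}; Q'(v) = 2v + 4 vanishes at v ∈ {-2}.
Local minima of P (where P''>0): P(-4)=288, P(1)=-87. Local minima of Q: Q(-2)=-4.
So the global minimum of phi is P(1) + Q(-2) − 2 = -87 − 4 − 2 = -93, attained at (1, -2).

-93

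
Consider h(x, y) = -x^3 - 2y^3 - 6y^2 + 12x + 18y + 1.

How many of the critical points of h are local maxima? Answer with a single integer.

1

h separates as a function of x plus a function of y, so ∇h=0 decouples.
∂h/∂x = -3(x - 2)(x + 2) = 0 at x ∈ {-2, 2}; ∂h/∂y = -6(y - 1)(y + 3) = 0 at y ∈ {-3, 1}.
The Hessian is diagonal: diag(h_xx, h_yy). Second derivatives: h_xx(-2)=12, h_xx(2)=-12; h_yy(-3)=24, h_yy(1)=-24.
Local maxima occur where both diagonal entries negative: (2, 1). Count: 1.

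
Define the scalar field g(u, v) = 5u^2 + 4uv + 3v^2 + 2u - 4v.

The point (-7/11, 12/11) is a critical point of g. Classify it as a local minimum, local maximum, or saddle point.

The Hessian of g is constant: H = [[10, 4], [4, 6]].
det(H) = 10·6 − 4² = 44.
det(H) > 0 and tr(H) = 16 > 0, so H is positive definite and the point is a local minimum.

local minimum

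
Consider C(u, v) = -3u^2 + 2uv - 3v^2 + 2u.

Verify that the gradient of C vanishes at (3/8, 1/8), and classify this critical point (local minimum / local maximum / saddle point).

local maximum

∇C = (-6u + 2v + 2, 2u - 6v); substituting (3/8, 1/8) gives ∇C = (0, 0), so (3/8, 1/8) is indeed a critical point.
The Hessian of C is constant: H = [[-6, 2], [2, -6]].
det(H) = (-6)·(-6) − 2² = 32.
det(H) > 0 and tr(H) = -12 < 0, so H is negative definite and the point is a local maximum.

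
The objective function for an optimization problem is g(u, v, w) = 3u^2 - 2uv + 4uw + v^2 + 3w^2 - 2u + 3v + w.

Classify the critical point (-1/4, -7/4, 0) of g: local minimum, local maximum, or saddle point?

The Hessian is constant: H = [[6, -2, 4], [-2, 2, 0], [4, 0, 6]].
Leading principal minors: Δ₁ = 6, Δ₂ = 8, Δ₃ = 16.
All leading minors are positive, so H is positive definite: a local minimum.

local minimum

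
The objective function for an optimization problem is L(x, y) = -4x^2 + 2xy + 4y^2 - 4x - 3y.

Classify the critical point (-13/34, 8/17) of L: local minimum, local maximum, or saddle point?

The Hessian of L is constant: H = [[-8, 2], [2, 8]].
det(H) = (-8)·8 − 2² = -68.
Since det(H) < 0, H is indefinite and the critical point is a saddle point.

saddle point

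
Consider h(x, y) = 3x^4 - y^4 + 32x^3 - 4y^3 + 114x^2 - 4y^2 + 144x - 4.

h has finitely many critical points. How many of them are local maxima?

2

h separates as a function of x plus a function of y, so ∇h=0 decouples.
∂h/∂x = 12(x + 1)(x + 3)(x + 4) = 0 at x ∈ {-4, -3, -1}; ∂h/∂y = -4y(y + 1)(y + 2) = 0 at y ∈ {-2, -1, 0}.
The Hessian is diagonal: diag(h_xx, h_yy). Second derivatives: h_xx(-4)=36, h_xx(-3)=-24, h_xx(-1)=72; h_yy(-2)=-8, h_yy(-1)=4, h_yy(0)=-8.
Local maxima occur where both diagonal entries negative: (-3, -2), (-3, 0). Count: 2.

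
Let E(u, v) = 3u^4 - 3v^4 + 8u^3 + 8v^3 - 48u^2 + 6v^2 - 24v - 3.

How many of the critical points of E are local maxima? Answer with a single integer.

2

E separates as a function of u plus a function of v, so ∇E=0 decouples.
∂E/∂u = 12u(u - 2)(u + 4) = 0 at u ∈ {-4, 0, 2}; ∂E/∂v = -12(v - 2)(v - 1)(v + 1) = 0 at v ∈ {-1, 1, 2}.
The Hessian is diagonal: diag(E_uu, E_vv). Second derivatives: E_uu(-4)=288, E_uu(0)=-96, E_uu(2)=144; E_vv(-1)=-72, E_vv(1)=24, E_vv(2)=-36.
Local maxima occur where both diagonal entries negative: (0, -1), (0, 2). Count: 2.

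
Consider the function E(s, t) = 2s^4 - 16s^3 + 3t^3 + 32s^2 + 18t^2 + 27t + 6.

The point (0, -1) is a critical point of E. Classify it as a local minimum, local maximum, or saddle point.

local minimum

The mixed partial ∂²E/∂s∂t is 0, so the Hessian at any point is diag(E_ss, E_tt) = diag(8(3s^2 - 12s + 8), 18(t + 2)).
At (0, -1): H = diag(64, 18).
Both eigenvalues are positive, so H is positive definite: a local minimum.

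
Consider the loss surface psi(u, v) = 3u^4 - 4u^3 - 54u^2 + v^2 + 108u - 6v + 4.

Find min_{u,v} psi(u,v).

-464

psi(u,v) separates as P(u) + Q(v) + 4, so its minimum is min P + min Q + 4.
P'(u) = 12(u - 3)(u - 1)(u + 3) vanishes at u ∈ {-3, 1, 3}; Q'(v) = 2v - 6 vanishes at v ∈ {3}.
Local minima of P (where P''>0): P(-3)=-459, P(3)=-27. Local minima of Q: Q(3)=-9.
So the global minimum of psi is P(-3) + Q(3) + 4 = -459 − 9 + 4 = -464, attained at (-3, 3).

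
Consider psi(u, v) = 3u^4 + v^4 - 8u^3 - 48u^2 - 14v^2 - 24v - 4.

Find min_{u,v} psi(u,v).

-633

psi(u,v) separates as P(u) + Q(v) − 4, so its minimum is min P + min Q − 4.
P'(u) = 12u(u - 4)(u + 2) vanishes at u ∈ {-2, 0, 4}; Q'(v) = 4(v - 3)(v + 1)(v + 2) vanishes at v ∈ {-2, -1, 3}.
Local minima of P (where P''>0): P(-2)=-80, P(4)=-512. Local minima of Q: Q(-2)=8, Q(3)=-117.
So the global minimum of psi is P(4) + Q(3) − 4 = -512 − 117 − 4 = -633, attained at (4, 3).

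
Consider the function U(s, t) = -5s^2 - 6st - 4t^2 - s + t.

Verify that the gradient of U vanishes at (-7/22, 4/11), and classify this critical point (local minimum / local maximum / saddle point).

∇U = (-10s - 6t - 1, -6s - 8t + 1); substituting (-7/22, 4/11) gives ∇U = (0, 0), so (-7/22, 4/11) is indeed a critical point.
The Hessian of U is constant: H = [[-10, -6], [-6, -8]].
det(H) = (-10)·(-8) − (-6)² = 44.
det(H) > 0 and tr(H) = -18 < 0, so H is negative definite and the point is a local maximum.

local maximum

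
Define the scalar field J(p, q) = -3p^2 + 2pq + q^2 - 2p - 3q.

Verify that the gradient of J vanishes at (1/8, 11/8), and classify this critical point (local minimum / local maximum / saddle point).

saddle point

∇J = (-6p + 2q - 2, 2p + 2q - 3); substituting (1/8, 11/8) gives ∇J = (0, 0), so (1/8, 11/8) is indeed a critical point.
The Hessian of J is constant: H = [[-6, 2], [2, 2]].
det(H) = (-6)·2 − 2² = -16.
Since det(H) < 0, H is indefinite and the critical point is a saddle point.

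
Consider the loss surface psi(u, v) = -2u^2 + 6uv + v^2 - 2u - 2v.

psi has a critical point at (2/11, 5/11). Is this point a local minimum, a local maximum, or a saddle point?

The Hessian of psi is constant: H = [[-4, 6], [6, 2]].
det(H) = (-4)·2 − 6² = -44.
Since det(H) < 0, H is indefinite and the critical point is a saddle point.

saddle point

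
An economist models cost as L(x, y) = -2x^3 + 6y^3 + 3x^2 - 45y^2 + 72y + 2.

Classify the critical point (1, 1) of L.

The mixed partial ∂²L/∂x∂y is 0, so the Hessian at any point is diag(L_xx, L_yy) = diag(6(-2x + 1), 18(2y - 5)).
At (1, 1): H = diag(-6, -54).
Both eigenvalues are negative, so H is negative definite: a local maximum.

local maximum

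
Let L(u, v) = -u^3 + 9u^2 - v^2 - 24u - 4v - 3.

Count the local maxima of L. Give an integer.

L separates as a function of u plus a function of v, so ∇L=0 decouples.
∂L/∂u = -3(u - 4)(u - 2) = 0 at u ∈ {2, 4}; ∂L/∂v = -2(v + 2) = 0 at v ∈ {-2}.
The Hessian is diagonal: diag(L_uu, L_vv). Second derivatives: L_uu(2)=6, L_uu(4)=-6; L_vv(-2)=-2.
Local maxima occur where both diagonal entries negative: (4, -2). Count: 1.

1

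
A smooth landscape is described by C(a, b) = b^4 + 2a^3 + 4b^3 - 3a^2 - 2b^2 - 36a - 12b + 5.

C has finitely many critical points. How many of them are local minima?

2

C separates as a function of a plus a function of b, so ∇C=0 decouples.
∂C/∂a = 6(a - 3)(a + 2) = 0 at a ∈ {-2, 3}; ∂C/∂b = 4(b - 1)(b + 1)(b + 3) = 0 at b ∈ {-3, -1, 1}.
The Hessian is diagonal: diag(C_aa, C_bb). Second derivatives: C_aa(-2)=-30, C_aa(3)=30; C_bb(-3)=32, C_bb(-1)=-16, C_bb(1)=32.
Local minima occur where both diagonal entries positive: (3, -3), (3, 1). Count: 2.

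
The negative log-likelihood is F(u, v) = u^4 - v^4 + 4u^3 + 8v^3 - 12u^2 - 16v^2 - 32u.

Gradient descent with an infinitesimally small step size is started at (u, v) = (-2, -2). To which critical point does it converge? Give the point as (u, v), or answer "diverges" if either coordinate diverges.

F is separable, so gradient descent decouples: u follows -∂F/∂u, v follows -∂F/∂v.
∂F/∂u = 4(u - 2)(u + 1)(u + 4); at u=-2 this is 32, so u decreases.
∂F/∂v = -4v(v - 4)(v - 2); at v=-2 this is 192, so v decreases.
The v-coordinate has no critical point in that direction and runs off to infinity.

diverges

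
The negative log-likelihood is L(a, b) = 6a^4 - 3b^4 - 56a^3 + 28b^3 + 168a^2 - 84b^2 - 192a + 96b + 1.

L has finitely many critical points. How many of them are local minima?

L separates as a function of a plus a function of b, so ∇L=0 decouples.
∂L/∂a = 24(a - 4)(a - 2)(a - 1) = 0 at a ∈ {1, 2, 4}; ∂L/∂b = -12(b - 4)(b - 2)(b - 1) = 0 at b ∈ {1, 2, 4}.
The Hessian is diagonal: diag(L_aa, L_bb). Second derivatives: L_aa(1)=72, L_aa(2)=-48, L_aa(4)=144; L_bb(1)=-36, L_bb(2)=24, L_bb(4)=-72.
Local minima occur where both diagonal entries positive: (1, 2), (4, 2). Count: 2.

2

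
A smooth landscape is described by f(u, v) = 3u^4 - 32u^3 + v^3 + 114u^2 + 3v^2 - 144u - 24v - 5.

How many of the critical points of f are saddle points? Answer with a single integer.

3

f separates as a function of u plus a function of v, so ∇f=0 decouples.
∂f/∂u = 12(u - 4)(u - 3)(u - 1) = 0 at u ∈ {1, 3, 4}; ∂f/∂v = 3(v - 2)(v + 4) = 0 at v ∈ {-4, 2}.
The Hessian is diagonal: diag(f_uu, f_vv). Second derivatives: f_uu(1)=72, f_uu(3)=-24, f_uu(4)=36; f_vv(-4)=-18, f_vv(2)=18.
Saddle points occur where the two diagonal entries have opposite signs: (1, -4), (3, 2), (4, -4). Count: 3.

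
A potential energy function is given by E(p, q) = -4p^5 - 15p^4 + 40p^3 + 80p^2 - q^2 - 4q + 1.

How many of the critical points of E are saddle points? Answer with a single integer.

2

E separates as a function of p plus a function of q, so ∇E=0 decouples.
∂E/∂p = -20p(p - 2)(p + 1)(p + 4) = 0 at p ∈ {-4, -1, 0, 2}; ∂E/∂q = -2(q + 2) = 0 at q ∈ {-2}.
The Hessian is diagonal: diag(E_pp, E_qq). Second derivatives: E_pp(-4)=1440, E_pp(-1)=-180, E_pp(0)=160, E_pp(2)=-720; E_qq(-2)=-2.
Saddle points occur where the two diagonal entries have opposite signs: (-4, -2), (0, -2). Count: 2.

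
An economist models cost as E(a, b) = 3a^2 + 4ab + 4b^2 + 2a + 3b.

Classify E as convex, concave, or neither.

convex

E is quadratic, so its Hessian is the constant matrix H = [[6, 4], [4, 8]].
det(H) = 32, tr(H) = 14.
det(H) > 0 and tr(H) > 0, so H is positive definite everywhere: convex.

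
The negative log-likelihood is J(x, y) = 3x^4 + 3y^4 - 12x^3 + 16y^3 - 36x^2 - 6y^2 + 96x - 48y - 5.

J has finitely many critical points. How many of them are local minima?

J separates as a function of x plus a function of y, so ∇J=0 decouples.
∂J/∂x = 12(x - 4)(x - 1)(x + 2) = 0 at x ∈ {-2, 1, 4}; ∂J/∂y = 12(y - 1)(y + 1)(y + 4) = 0 at y ∈ {-4, -1, 1}.
The Hessian is diagonal: diag(J_xx, J_yy). Second derivatives: J_xx(-2)=216, J_xx(1)=-108, J_xx(4)=216; J_yy(-4)=180, J_yy(-1)=-72, J_yy(1)=120.
Local minima occur where both diagonal entries positive: (-2, -4), (-2, 1), (4, -4), (4, 1). Count: 4.

4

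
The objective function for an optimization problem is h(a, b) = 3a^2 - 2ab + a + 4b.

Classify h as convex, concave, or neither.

neither

h is quadratic, so its Hessian is the constant matrix H = [[6, -2], [-2, 0]].
det(H) = -4, tr(H) = 6.
det(H) < 0, so H is indefinite: neither convex nor concave.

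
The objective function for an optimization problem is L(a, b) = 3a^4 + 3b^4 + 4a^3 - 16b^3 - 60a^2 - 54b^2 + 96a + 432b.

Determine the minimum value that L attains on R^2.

L(a,b) separates as P(a) + Q(b), so its minimum is min P + min Q.
P'(a) = 12(a - 2)(a - 1)(a + 4) vanishes at a ∈ {-4, 1, 2}; Q'(b) = 12(b - 4)(b - 3)(b + 3) vanishes at b ∈ {-3, 3, 4}.
Local minima of P (where P''>0): P(-4)=-832, P(2)=32. Local minima of Q: Q(-3)=-1107, Q(4)=608.
So the global minimum of L is P(-4) + Q(-3) = -832 − 1107 = -1939, attained at (-4, -3).

-1939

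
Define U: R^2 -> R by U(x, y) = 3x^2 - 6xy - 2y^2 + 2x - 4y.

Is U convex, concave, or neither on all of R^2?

neither

U is quadratic, so its Hessian is the constant matrix H = [[6, -6], [-6, -4]].
det(H) = -60, tr(H) = 2.
det(H) < 0, so H is indefinite: neither convex nor concave.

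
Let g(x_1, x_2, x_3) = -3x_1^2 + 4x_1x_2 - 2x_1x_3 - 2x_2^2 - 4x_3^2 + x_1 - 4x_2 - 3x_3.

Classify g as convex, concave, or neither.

g is quadratic, so its Hessian is the constant matrix H = [[-6, 4, -2], [4, -4, 0], [-2, 0, -8]].
Leading principal minors: -6, 8, -48.
Signs alternate −, +, − ⇒ H ≺ 0 ⇒ concave.

concave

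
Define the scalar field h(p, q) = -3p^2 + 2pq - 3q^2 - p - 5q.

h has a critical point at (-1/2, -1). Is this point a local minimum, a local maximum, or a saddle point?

local maximum

The Hessian of h is constant: H = [[-6, 2], [2, -6]].
det(H) = (-6)·(-6) − 2² = 32.
det(H) > 0 and tr(H) = -12 < 0, so H is negative definite and the point is a local maximum.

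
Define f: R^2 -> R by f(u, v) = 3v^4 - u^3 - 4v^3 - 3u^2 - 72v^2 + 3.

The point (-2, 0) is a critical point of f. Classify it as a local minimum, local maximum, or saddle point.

saddle point

The mixed partial ∂²f/∂u∂v is 0, so the Hessian at any point is diag(f_uu, f_vv) = diag(-6(u + 1), 12(3v^2 - 2v - 12)).
At (-2, 0): H = diag(6, -144).
The eigenvalues have opposite signs, so H is indefinite: a saddle point.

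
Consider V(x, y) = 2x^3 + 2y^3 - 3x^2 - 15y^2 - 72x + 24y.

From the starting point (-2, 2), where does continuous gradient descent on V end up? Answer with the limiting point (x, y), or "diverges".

V is separable, so gradient descent decouples: x follows -∂V/∂x, y follows -∂V/∂y.
∂V/∂x = 6(x - 4)(x + 3); at x=-2 this is -36, so x increases.
∂V/∂y = 6(y - 4)(y - 1); at y=2 this is -12, so y increases.
x converges to its nearest critical value 4 (a local min of the x-part); y converges to 4. The iterate converges to (4, 4).

(4, 4)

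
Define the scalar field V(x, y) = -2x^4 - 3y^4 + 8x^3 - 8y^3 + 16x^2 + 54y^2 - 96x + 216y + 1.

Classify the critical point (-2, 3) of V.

The mixed partial ∂²V/∂x∂y is 0, so the Hessian at any point is diag(V_xx, V_yy) = diag(8(-3x^2 + 6x + 4), 12(-3y^2 - 4y + 9)).
At (-2, 3): H = diag(-160, -360).
Both eigenvalues are negative, so H is negative definite: a local maximum.

local maximum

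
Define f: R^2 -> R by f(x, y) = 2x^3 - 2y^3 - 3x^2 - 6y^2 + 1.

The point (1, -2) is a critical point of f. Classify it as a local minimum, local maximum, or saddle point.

local minimum

The mixed partial ∂²f/∂x∂y is 0, so the Hessian at any point is diag(f_xx, f_yy) = diag(6(2x - 1), -12(y + 1)).
At (1, -2): H = diag(6, 12).
Both eigenvalues are positive, so H is positive definite: a local minimum.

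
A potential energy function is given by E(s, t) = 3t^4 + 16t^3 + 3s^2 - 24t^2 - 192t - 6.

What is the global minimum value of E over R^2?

E(s,t) separates as P(s) + Q(t) − 6, so its minimum is min P + min Q − 6.
P'(s) = 6s vanishes at s ∈ {0}; Q'(t) = 12(t - 2)(t + 2)(t + 4) vanishes at t ∈ {-4, -2, 2}.
Local minima of P (where P''>0): P(0)=0. Local minima of Q: Q(-4)=128, Q(2)=-304.
So the global minimum of E is P(0) + Q(2) − 6 = 0 − 304 − 6 = -310, attained at (0, 2).

-310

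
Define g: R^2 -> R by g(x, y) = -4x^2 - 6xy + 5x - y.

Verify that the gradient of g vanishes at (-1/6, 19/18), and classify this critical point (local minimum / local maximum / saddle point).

saddle point

∇g = (-8x - 6y + 5, -6x - 1); substituting (-1/6, 19/18) gives ∇g = (0, 0), so (-1/6, 19/18) is indeed a critical point.
The Hessian of g is constant: H = [[-8, -6], [-6, 0]].
det(H) = (-8)·0 − (-6)² = -36.
Since det(H) < 0, H is indefinite and the critical point is a saddle point.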